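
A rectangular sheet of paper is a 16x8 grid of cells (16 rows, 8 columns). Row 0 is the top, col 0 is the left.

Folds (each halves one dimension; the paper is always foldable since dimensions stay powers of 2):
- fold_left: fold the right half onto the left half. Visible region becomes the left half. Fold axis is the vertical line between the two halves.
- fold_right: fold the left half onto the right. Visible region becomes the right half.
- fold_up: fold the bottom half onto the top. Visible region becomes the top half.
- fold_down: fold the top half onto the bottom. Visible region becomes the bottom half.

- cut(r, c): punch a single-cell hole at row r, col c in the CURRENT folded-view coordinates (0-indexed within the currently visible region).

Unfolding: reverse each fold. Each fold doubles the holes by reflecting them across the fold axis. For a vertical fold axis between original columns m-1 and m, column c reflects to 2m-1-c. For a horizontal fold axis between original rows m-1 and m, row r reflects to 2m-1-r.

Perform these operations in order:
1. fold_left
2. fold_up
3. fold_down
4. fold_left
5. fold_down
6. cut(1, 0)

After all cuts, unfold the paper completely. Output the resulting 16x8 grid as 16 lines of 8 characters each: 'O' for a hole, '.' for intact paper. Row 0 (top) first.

Op 1 fold_left: fold axis v@4; visible region now rows[0,16) x cols[0,4) = 16x4
Op 2 fold_up: fold axis h@8; visible region now rows[0,8) x cols[0,4) = 8x4
Op 3 fold_down: fold axis h@4; visible region now rows[4,8) x cols[0,4) = 4x4
Op 4 fold_left: fold axis v@2; visible region now rows[4,8) x cols[0,2) = 4x2
Op 5 fold_down: fold axis h@6; visible region now rows[6,8) x cols[0,2) = 2x2
Op 6 cut(1, 0): punch at orig (7,0); cuts so far [(7, 0)]; region rows[6,8) x cols[0,2) = 2x2
Unfold 1 (reflect across h@6): 2 holes -> [(4, 0), (7, 0)]
Unfold 2 (reflect across v@2): 4 holes -> [(4, 0), (4, 3), (7, 0), (7, 3)]
Unfold 3 (reflect across h@4): 8 holes -> [(0, 0), (0, 3), (3, 0), (3, 3), (4, 0), (4, 3), (7, 0), (7, 3)]
Unfold 4 (reflect across h@8): 16 holes -> [(0, 0), (0, 3), (3, 0), (3, 3), (4, 0), (4, 3), (7, 0), (7, 3), (8, 0), (8, 3), (11, 0), (11, 3), (12, 0), (12, 3), (15, 0), (15, 3)]
Unfold 5 (reflect across v@4): 32 holes -> [(0, 0), (0, 3), (0, 4), (0, 7), (3, 0), (3, 3), (3, 4), (3, 7), (4, 0), (4, 3), (4, 4), (4, 7), (7, 0), (7, 3), (7, 4), (7, 7), (8, 0), (8, 3), (8, 4), (8, 7), (11, 0), (11, 3), (11, 4), (11, 7), (12, 0), (12, 3), (12, 4), (12, 7), (15, 0), (15, 3), (15, 4), (15, 7)]

Answer: O..OO..O
........
........
O..OO..O
O..OO..O
........
........
O..OO..O
O..OO..O
........
........
O..OO..O
O..OO..O
........
........
O..OO..O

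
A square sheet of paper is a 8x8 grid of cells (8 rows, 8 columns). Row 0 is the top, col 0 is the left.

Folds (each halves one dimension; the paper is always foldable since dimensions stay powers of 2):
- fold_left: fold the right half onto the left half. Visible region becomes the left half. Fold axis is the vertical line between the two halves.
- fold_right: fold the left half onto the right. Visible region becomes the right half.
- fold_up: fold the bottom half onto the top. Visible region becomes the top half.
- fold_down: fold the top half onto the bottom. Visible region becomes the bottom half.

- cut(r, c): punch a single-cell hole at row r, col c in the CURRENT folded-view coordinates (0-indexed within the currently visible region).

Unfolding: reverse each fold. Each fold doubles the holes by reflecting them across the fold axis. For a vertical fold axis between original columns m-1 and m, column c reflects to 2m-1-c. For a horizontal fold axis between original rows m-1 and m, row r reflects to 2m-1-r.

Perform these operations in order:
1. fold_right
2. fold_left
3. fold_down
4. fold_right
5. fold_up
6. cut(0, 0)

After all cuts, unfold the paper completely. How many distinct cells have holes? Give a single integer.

Op 1 fold_right: fold axis v@4; visible region now rows[0,8) x cols[4,8) = 8x4
Op 2 fold_left: fold axis v@6; visible region now rows[0,8) x cols[4,6) = 8x2
Op 3 fold_down: fold axis h@4; visible region now rows[4,8) x cols[4,6) = 4x2
Op 4 fold_right: fold axis v@5; visible region now rows[4,8) x cols[5,6) = 4x1
Op 5 fold_up: fold axis h@6; visible region now rows[4,6) x cols[5,6) = 2x1
Op 6 cut(0, 0): punch at orig (4,5); cuts so far [(4, 5)]; region rows[4,6) x cols[5,6) = 2x1
Unfold 1 (reflect across h@6): 2 holes -> [(4, 5), (7, 5)]
Unfold 2 (reflect across v@5): 4 holes -> [(4, 4), (4, 5), (7, 4), (7, 5)]
Unfold 3 (reflect across h@4): 8 holes -> [(0, 4), (0, 5), (3, 4), (3, 5), (4, 4), (4, 5), (7, 4), (7, 5)]
Unfold 4 (reflect across v@6): 16 holes -> [(0, 4), (0, 5), (0, 6), (0, 7), (3, 4), (3, 5), (3, 6), (3, 7), (4, 4), (4, 5), (4, 6), (4, 7), (7, 4), (7, 5), (7, 6), (7, 7)]
Unfold 5 (reflect across v@4): 32 holes -> [(0, 0), (0, 1), (0, 2), (0, 3), (0, 4), (0, 5), (0, 6), (0, 7), (3, 0), (3, 1), (3, 2), (3, 3), (3, 4), (3, 5), (3, 6), (3, 7), (4, 0), (4, 1), (4, 2), (4, 3), (4, 4), (4, 5), (4, 6), (4, 7), (7, 0), (7, 1), (7, 2), (7, 3), (7, 4), (7, 5), (7, 6), (7, 7)]

Answer: 32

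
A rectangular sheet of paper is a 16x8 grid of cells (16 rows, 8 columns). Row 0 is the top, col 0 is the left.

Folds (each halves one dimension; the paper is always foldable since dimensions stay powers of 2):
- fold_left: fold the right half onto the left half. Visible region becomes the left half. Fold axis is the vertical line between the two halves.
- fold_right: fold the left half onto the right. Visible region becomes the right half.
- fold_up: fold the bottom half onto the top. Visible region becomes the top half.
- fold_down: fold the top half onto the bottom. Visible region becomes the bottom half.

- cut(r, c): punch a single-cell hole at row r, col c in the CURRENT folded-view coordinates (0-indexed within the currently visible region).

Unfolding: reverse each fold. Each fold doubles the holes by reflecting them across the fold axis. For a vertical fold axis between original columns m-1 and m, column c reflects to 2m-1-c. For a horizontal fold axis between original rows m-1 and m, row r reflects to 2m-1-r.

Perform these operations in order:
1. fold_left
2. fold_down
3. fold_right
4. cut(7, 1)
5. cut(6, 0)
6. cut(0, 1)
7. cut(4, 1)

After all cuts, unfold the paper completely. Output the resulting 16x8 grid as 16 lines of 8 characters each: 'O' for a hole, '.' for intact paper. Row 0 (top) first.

Op 1 fold_left: fold axis v@4; visible region now rows[0,16) x cols[0,4) = 16x4
Op 2 fold_down: fold axis h@8; visible region now rows[8,16) x cols[0,4) = 8x4
Op 3 fold_right: fold axis v@2; visible region now rows[8,16) x cols[2,4) = 8x2
Op 4 cut(7, 1): punch at orig (15,3); cuts so far [(15, 3)]; region rows[8,16) x cols[2,4) = 8x2
Op 5 cut(6, 0): punch at orig (14,2); cuts so far [(14, 2), (15, 3)]; region rows[8,16) x cols[2,4) = 8x2
Op 6 cut(0, 1): punch at orig (8,3); cuts so far [(8, 3), (14, 2), (15, 3)]; region rows[8,16) x cols[2,4) = 8x2
Op 7 cut(4, 1): punch at orig (12,3); cuts so far [(8, 3), (12, 3), (14, 2), (15, 3)]; region rows[8,16) x cols[2,4) = 8x2
Unfold 1 (reflect across v@2): 8 holes -> [(8, 0), (8, 3), (12, 0), (12, 3), (14, 1), (14, 2), (15, 0), (15, 3)]
Unfold 2 (reflect across h@8): 16 holes -> [(0, 0), (0, 3), (1, 1), (1, 2), (3, 0), (3, 3), (7, 0), (7, 3), (8, 0), (8, 3), (12, 0), (12, 3), (14, 1), (14, 2), (15, 0), (15, 3)]
Unfold 3 (reflect across v@4): 32 holes -> [(0, 0), (0, 3), (0, 4), (0, 7), (1, 1), (1, 2), (1, 5), (1, 6), (3, 0), (3, 3), (3, 4), (3, 7), (7, 0), (7, 3), (7, 4), (7, 7), (8, 0), (8, 3), (8, 4), (8, 7), (12, 0), (12, 3), (12, 4), (12, 7), (14, 1), (14, 2), (14, 5), (14, 6), (15, 0), (15, 3), (15, 4), (15, 7)]

Answer: O..OO..O
.OO..OO.
........
O..OO..O
........
........
........
O..OO..O
O..OO..O
........
........
........
O..OO..O
........
.OO..OO.
O..OO..O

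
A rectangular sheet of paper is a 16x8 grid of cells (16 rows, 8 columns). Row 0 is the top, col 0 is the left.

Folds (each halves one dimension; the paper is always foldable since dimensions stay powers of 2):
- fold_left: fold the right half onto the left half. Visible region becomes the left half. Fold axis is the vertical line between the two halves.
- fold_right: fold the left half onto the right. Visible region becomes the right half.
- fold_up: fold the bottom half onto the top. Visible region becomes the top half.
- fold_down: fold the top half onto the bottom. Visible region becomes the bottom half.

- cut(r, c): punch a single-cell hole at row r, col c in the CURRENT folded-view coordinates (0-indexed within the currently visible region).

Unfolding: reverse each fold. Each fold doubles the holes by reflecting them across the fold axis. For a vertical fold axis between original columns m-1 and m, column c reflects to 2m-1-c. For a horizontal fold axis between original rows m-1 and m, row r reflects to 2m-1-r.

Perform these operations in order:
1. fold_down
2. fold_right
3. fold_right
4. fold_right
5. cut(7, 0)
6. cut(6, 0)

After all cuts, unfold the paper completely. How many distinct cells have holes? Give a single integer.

Answer: 32

Derivation:
Op 1 fold_down: fold axis h@8; visible region now rows[8,16) x cols[0,8) = 8x8
Op 2 fold_right: fold axis v@4; visible region now rows[8,16) x cols[4,8) = 8x4
Op 3 fold_right: fold axis v@6; visible region now rows[8,16) x cols[6,8) = 8x2
Op 4 fold_right: fold axis v@7; visible region now rows[8,16) x cols[7,8) = 8x1
Op 5 cut(7, 0): punch at orig (15,7); cuts so far [(15, 7)]; region rows[8,16) x cols[7,8) = 8x1
Op 6 cut(6, 0): punch at orig (14,7); cuts so far [(14, 7), (15, 7)]; region rows[8,16) x cols[7,8) = 8x1
Unfold 1 (reflect across v@7): 4 holes -> [(14, 6), (14, 7), (15, 6), (15, 7)]
Unfold 2 (reflect across v@6): 8 holes -> [(14, 4), (14, 5), (14, 6), (14, 7), (15, 4), (15, 5), (15, 6), (15, 7)]
Unfold 3 (reflect across v@4): 16 holes -> [(14, 0), (14, 1), (14, 2), (14, 3), (14, 4), (14, 5), (14, 6), (14, 7), (15, 0), (15, 1), (15, 2), (15, 3), (15, 4), (15, 5), (15, 6), (15, 7)]
Unfold 4 (reflect across h@8): 32 holes -> [(0, 0), (0, 1), (0, 2), (0, 3), (0, 4), (0, 5), (0, 6), (0, 7), (1, 0), (1, 1), (1, 2), (1, 3), (1, 4), (1, 5), (1, 6), (1, 7), (14, 0), (14, 1), (14, 2), (14, 3), (14, 4), (14, 5), (14, 6), (14, 7), (15, 0), (15, 1), (15, 2), (15, 3), (15, 4), (15, 5), (15, 6), (15, 7)]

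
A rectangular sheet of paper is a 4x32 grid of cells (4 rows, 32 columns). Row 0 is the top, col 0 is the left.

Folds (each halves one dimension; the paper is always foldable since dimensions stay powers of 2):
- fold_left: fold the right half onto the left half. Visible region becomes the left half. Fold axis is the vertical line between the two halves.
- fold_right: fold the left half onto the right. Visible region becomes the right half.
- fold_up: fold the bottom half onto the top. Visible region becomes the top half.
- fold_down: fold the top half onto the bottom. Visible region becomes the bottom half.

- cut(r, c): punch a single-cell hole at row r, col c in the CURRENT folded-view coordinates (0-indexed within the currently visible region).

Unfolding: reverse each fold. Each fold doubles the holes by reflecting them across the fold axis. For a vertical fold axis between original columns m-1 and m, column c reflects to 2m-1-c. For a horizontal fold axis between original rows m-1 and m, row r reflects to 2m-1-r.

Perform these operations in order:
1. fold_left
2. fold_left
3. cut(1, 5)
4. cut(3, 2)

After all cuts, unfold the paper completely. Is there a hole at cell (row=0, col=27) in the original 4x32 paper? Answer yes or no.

Answer: no

Derivation:
Op 1 fold_left: fold axis v@16; visible region now rows[0,4) x cols[0,16) = 4x16
Op 2 fold_left: fold axis v@8; visible region now rows[0,4) x cols[0,8) = 4x8
Op 3 cut(1, 5): punch at orig (1,5); cuts so far [(1, 5)]; region rows[0,4) x cols[0,8) = 4x8
Op 4 cut(3, 2): punch at orig (3,2); cuts so far [(1, 5), (3, 2)]; region rows[0,4) x cols[0,8) = 4x8
Unfold 1 (reflect across v@8): 4 holes -> [(1, 5), (1, 10), (3, 2), (3, 13)]
Unfold 2 (reflect across v@16): 8 holes -> [(1, 5), (1, 10), (1, 21), (1, 26), (3, 2), (3, 13), (3, 18), (3, 29)]
Holes: [(1, 5), (1, 10), (1, 21), (1, 26), (3, 2), (3, 13), (3, 18), (3, 29)]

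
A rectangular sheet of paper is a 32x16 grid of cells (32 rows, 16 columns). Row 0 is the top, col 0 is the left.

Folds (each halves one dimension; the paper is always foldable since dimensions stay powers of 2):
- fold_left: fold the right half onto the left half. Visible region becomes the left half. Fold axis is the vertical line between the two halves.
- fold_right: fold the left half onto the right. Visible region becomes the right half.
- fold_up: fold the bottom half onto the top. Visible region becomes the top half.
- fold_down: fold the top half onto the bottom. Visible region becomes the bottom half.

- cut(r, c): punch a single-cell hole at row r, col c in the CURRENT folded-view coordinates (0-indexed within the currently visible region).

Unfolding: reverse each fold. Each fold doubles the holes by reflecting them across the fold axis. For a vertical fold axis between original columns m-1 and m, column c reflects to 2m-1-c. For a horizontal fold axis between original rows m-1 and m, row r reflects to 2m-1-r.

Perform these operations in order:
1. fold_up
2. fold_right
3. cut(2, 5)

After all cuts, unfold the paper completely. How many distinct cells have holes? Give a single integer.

Op 1 fold_up: fold axis h@16; visible region now rows[0,16) x cols[0,16) = 16x16
Op 2 fold_right: fold axis v@8; visible region now rows[0,16) x cols[8,16) = 16x8
Op 3 cut(2, 5): punch at orig (2,13); cuts so far [(2, 13)]; region rows[0,16) x cols[8,16) = 16x8
Unfold 1 (reflect across v@8): 2 holes -> [(2, 2), (2, 13)]
Unfold 2 (reflect across h@16): 4 holes -> [(2, 2), (2, 13), (29, 2), (29, 13)]

Answer: 4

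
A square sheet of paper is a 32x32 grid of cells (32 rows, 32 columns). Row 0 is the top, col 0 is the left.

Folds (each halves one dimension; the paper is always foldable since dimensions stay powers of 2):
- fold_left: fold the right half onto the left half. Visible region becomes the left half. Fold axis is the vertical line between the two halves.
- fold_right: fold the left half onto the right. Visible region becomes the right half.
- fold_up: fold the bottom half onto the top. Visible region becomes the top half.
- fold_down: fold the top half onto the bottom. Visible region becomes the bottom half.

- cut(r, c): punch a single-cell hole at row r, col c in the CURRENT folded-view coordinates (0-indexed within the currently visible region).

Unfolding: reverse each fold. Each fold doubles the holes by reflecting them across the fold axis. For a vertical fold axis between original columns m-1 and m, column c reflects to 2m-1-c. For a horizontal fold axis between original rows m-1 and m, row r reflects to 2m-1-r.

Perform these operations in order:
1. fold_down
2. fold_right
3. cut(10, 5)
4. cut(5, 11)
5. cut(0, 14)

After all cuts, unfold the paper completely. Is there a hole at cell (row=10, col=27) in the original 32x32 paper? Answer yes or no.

Op 1 fold_down: fold axis h@16; visible region now rows[16,32) x cols[0,32) = 16x32
Op 2 fold_right: fold axis v@16; visible region now rows[16,32) x cols[16,32) = 16x16
Op 3 cut(10, 5): punch at orig (26,21); cuts so far [(26, 21)]; region rows[16,32) x cols[16,32) = 16x16
Op 4 cut(5, 11): punch at orig (21,27); cuts so far [(21, 27), (26, 21)]; region rows[16,32) x cols[16,32) = 16x16
Op 5 cut(0, 14): punch at orig (16,30); cuts so far [(16, 30), (21, 27), (26, 21)]; region rows[16,32) x cols[16,32) = 16x16
Unfold 1 (reflect across v@16): 6 holes -> [(16, 1), (16, 30), (21, 4), (21, 27), (26, 10), (26, 21)]
Unfold 2 (reflect across h@16): 12 holes -> [(5, 10), (5, 21), (10, 4), (10, 27), (15, 1), (15, 30), (16, 1), (16, 30), (21, 4), (21, 27), (26, 10), (26, 21)]
Holes: [(5, 10), (5, 21), (10, 4), (10, 27), (15, 1), (15, 30), (16, 1), (16, 30), (21, 4), (21, 27), (26, 10), (26, 21)]

Answer: yes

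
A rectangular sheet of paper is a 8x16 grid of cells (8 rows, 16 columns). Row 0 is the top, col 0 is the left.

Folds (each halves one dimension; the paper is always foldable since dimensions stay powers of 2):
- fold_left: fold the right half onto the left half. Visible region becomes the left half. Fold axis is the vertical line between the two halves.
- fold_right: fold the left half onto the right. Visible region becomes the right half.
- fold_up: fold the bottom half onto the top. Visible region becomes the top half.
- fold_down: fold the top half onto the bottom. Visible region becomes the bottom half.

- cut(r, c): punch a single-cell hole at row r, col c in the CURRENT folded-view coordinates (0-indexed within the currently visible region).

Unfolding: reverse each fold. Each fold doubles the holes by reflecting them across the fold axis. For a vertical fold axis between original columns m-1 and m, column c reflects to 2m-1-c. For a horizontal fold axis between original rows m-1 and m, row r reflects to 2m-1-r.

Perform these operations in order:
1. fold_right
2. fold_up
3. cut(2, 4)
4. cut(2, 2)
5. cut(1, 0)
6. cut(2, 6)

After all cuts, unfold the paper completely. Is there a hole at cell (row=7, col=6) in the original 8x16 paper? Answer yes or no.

Op 1 fold_right: fold axis v@8; visible region now rows[0,8) x cols[8,16) = 8x8
Op 2 fold_up: fold axis h@4; visible region now rows[0,4) x cols[8,16) = 4x8
Op 3 cut(2, 4): punch at orig (2,12); cuts so far [(2, 12)]; region rows[0,4) x cols[8,16) = 4x8
Op 4 cut(2, 2): punch at orig (2,10); cuts so far [(2, 10), (2, 12)]; region rows[0,4) x cols[8,16) = 4x8
Op 5 cut(1, 0): punch at orig (1,8); cuts so far [(1, 8), (2, 10), (2, 12)]; region rows[0,4) x cols[8,16) = 4x8
Op 6 cut(2, 6): punch at orig (2,14); cuts so far [(1, 8), (2, 10), (2, 12), (2, 14)]; region rows[0,4) x cols[8,16) = 4x8
Unfold 1 (reflect across h@4): 8 holes -> [(1, 8), (2, 10), (2, 12), (2, 14), (5, 10), (5, 12), (5, 14), (6, 8)]
Unfold 2 (reflect across v@8): 16 holes -> [(1, 7), (1, 8), (2, 1), (2, 3), (2, 5), (2, 10), (2, 12), (2, 14), (5, 1), (5, 3), (5, 5), (5, 10), (5, 12), (5, 14), (6, 7), (6, 8)]
Holes: [(1, 7), (1, 8), (2, 1), (2, 3), (2, 5), (2, 10), (2, 12), (2, 14), (5, 1), (5, 3), (5, 5), (5, 10), (5, 12), (5, 14), (6, 7), (6, 8)]

Answer: no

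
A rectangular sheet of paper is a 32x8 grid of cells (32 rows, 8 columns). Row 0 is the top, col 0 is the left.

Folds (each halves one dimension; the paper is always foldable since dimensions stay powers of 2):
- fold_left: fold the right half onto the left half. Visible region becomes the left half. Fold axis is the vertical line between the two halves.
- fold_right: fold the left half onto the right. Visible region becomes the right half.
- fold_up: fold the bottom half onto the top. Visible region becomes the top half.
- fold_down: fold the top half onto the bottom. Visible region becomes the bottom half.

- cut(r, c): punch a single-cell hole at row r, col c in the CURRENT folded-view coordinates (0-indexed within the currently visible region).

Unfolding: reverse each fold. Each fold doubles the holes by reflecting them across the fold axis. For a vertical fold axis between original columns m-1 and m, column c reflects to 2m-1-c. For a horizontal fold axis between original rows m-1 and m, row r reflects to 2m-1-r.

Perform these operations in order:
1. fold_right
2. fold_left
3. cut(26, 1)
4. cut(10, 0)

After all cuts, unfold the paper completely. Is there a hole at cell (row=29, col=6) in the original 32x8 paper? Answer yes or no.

Op 1 fold_right: fold axis v@4; visible region now rows[0,32) x cols[4,8) = 32x4
Op 2 fold_left: fold axis v@6; visible region now rows[0,32) x cols[4,6) = 32x2
Op 3 cut(26, 1): punch at orig (26,5); cuts so far [(26, 5)]; region rows[0,32) x cols[4,6) = 32x2
Op 4 cut(10, 0): punch at orig (10,4); cuts so far [(10, 4), (26, 5)]; region rows[0,32) x cols[4,6) = 32x2
Unfold 1 (reflect across v@6): 4 holes -> [(10, 4), (10, 7), (26, 5), (26, 6)]
Unfold 2 (reflect across v@4): 8 holes -> [(10, 0), (10, 3), (10, 4), (10, 7), (26, 1), (26, 2), (26, 5), (26, 6)]
Holes: [(10, 0), (10, 3), (10, 4), (10, 7), (26, 1), (26, 2), (26, 5), (26, 6)]

Answer: no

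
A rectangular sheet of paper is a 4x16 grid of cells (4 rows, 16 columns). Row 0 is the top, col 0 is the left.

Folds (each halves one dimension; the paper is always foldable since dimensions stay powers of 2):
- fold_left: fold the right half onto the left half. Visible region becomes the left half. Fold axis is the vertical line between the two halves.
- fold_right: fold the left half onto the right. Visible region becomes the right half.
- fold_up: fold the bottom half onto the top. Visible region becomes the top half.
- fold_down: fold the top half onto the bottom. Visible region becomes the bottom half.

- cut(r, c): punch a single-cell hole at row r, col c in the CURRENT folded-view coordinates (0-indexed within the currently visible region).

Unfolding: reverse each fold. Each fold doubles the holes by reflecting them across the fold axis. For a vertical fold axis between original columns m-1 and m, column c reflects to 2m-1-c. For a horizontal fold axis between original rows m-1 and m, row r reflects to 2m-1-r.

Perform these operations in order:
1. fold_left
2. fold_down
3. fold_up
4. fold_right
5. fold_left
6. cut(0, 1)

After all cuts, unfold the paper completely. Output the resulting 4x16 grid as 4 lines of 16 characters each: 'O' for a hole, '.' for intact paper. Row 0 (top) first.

Answer: .OO..OO..OO..OO.
.OO..OO..OO..OO.
.OO..OO..OO..OO.
.OO..OO..OO..OO.

Derivation:
Op 1 fold_left: fold axis v@8; visible region now rows[0,4) x cols[0,8) = 4x8
Op 2 fold_down: fold axis h@2; visible region now rows[2,4) x cols[0,8) = 2x8
Op 3 fold_up: fold axis h@3; visible region now rows[2,3) x cols[0,8) = 1x8
Op 4 fold_right: fold axis v@4; visible region now rows[2,3) x cols[4,8) = 1x4
Op 5 fold_left: fold axis v@6; visible region now rows[2,3) x cols[4,6) = 1x2
Op 6 cut(0, 1): punch at orig (2,5); cuts so far [(2, 5)]; region rows[2,3) x cols[4,6) = 1x2
Unfold 1 (reflect across v@6): 2 holes -> [(2, 5), (2, 6)]
Unfold 2 (reflect across v@4): 4 holes -> [(2, 1), (2, 2), (2, 5), (2, 6)]
Unfold 3 (reflect across h@3): 8 holes -> [(2, 1), (2, 2), (2, 5), (2, 6), (3, 1), (3, 2), (3, 5), (3, 6)]
Unfold 4 (reflect across h@2): 16 holes -> [(0, 1), (0, 2), (0, 5), (0, 6), (1, 1), (1, 2), (1, 5), (1, 6), (2, 1), (2, 2), (2, 5), (2, 6), (3, 1), (3, 2), (3, 5), (3, 6)]
Unfold 5 (reflect across v@8): 32 holes -> [(0, 1), (0, 2), (0, 5), (0, 6), (0, 9), (0, 10), (0, 13), (0, 14), (1, 1), (1, 2), (1, 5), (1, 6), (1, 9), (1, 10), (1, 13), (1, 14), (2, 1), (2, 2), (2, 5), (2, 6), (2, 9), (2, 10), (2, 13), (2, 14), (3, 1), (3, 2), (3, 5), (3, 6), (3, 9), (3, 10), (3, 13), (3, 14)]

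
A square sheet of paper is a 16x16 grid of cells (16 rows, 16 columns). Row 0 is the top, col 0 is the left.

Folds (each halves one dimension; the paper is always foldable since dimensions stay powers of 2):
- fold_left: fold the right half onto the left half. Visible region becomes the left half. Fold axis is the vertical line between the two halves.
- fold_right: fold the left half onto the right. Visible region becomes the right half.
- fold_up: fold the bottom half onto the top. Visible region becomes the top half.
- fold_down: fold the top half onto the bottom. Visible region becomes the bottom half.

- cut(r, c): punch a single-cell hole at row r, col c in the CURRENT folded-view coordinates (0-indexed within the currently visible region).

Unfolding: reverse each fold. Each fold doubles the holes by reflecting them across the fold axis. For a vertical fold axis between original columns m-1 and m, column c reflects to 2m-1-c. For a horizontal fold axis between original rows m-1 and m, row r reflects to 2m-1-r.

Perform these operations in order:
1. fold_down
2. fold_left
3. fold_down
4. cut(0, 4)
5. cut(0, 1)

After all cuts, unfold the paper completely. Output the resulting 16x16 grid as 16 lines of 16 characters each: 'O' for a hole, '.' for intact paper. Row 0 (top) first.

Op 1 fold_down: fold axis h@8; visible region now rows[8,16) x cols[0,16) = 8x16
Op 2 fold_left: fold axis v@8; visible region now rows[8,16) x cols[0,8) = 8x8
Op 3 fold_down: fold axis h@12; visible region now rows[12,16) x cols[0,8) = 4x8
Op 4 cut(0, 4): punch at orig (12,4); cuts so far [(12, 4)]; region rows[12,16) x cols[0,8) = 4x8
Op 5 cut(0, 1): punch at orig (12,1); cuts so far [(12, 1), (12, 4)]; region rows[12,16) x cols[0,8) = 4x8
Unfold 1 (reflect across h@12): 4 holes -> [(11, 1), (11, 4), (12, 1), (12, 4)]
Unfold 2 (reflect across v@8): 8 holes -> [(11, 1), (11, 4), (11, 11), (11, 14), (12, 1), (12, 4), (12, 11), (12, 14)]
Unfold 3 (reflect across h@8): 16 holes -> [(3, 1), (3, 4), (3, 11), (3, 14), (4, 1), (4, 4), (4, 11), (4, 14), (11, 1), (11, 4), (11, 11), (11, 14), (12, 1), (12, 4), (12, 11), (12, 14)]

Answer: ................
................
................
.O..O......O..O.
.O..O......O..O.
................
................
................
................
................
................
.O..O......O..O.
.O..O......O..O.
................
................
................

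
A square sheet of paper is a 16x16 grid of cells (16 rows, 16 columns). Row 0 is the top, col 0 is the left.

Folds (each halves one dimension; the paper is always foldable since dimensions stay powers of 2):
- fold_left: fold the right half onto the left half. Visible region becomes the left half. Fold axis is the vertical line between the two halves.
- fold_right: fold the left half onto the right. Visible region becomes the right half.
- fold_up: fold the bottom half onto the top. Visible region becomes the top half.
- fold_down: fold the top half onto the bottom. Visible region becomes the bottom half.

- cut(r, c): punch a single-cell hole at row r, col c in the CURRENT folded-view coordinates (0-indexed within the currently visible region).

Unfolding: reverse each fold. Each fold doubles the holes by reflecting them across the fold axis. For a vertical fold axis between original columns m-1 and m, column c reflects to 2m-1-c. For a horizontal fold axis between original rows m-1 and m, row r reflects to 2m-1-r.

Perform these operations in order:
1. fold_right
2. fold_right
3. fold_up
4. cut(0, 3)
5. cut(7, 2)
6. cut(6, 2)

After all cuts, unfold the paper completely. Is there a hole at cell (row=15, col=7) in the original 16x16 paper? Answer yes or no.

Op 1 fold_right: fold axis v@8; visible region now rows[0,16) x cols[8,16) = 16x8
Op 2 fold_right: fold axis v@12; visible region now rows[0,16) x cols[12,16) = 16x4
Op 3 fold_up: fold axis h@8; visible region now rows[0,8) x cols[12,16) = 8x4
Op 4 cut(0, 3): punch at orig (0,15); cuts so far [(0, 15)]; region rows[0,8) x cols[12,16) = 8x4
Op 5 cut(7, 2): punch at orig (7,14); cuts so far [(0, 15), (7, 14)]; region rows[0,8) x cols[12,16) = 8x4
Op 6 cut(6, 2): punch at orig (6,14); cuts so far [(0, 15), (6, 14), (7, 14)]; region rows[0,8) x cols[12,16) = 8x4
Unfold 1 (reflect across h@8): 6 holes -> [(0, 15), (6, 14), (7, 14), (8, 14), (9, 14), (15, 15)]
Unfold 2 (reflect across v@12): 12 holes -> [(0, 8), (0, 15), (6, 9), (6, 14), (7, 9), (7, 14), (8, 9), (8, 14), (9, 9), (9, 14), (15, 8), (15, 15)]
Unfold 3 (reflect across v@8): 24 holes -> [(0, 0), (0, 7), (0, 8), (0, 15), (6, 1), (6, 6), (6, 9), (6, 14), (7, 1), (7, 6), (7, 9), (7, 14), (8, 1), (8, 6), (8, 9), (8, 14), (9, 1), (9, 6), (9, 9), (9, 14), (15, 0), (15, 7), (15, 8), (15, 15)]
Holes: [(0, 0), (0, 7), (0, 8), (0, 15), (6, 1), (6, 6), (6, 9), (6, 14), (7, 1), (7, 6), (7, 9), (7, 14), (8, 1), (8, 6), (8, 9), (8, 14), (9, 1), (9, 6), (9, 9), (9, 14), (15, 0), (15, 7), (15, 8), (15, 15)]

Answer: yes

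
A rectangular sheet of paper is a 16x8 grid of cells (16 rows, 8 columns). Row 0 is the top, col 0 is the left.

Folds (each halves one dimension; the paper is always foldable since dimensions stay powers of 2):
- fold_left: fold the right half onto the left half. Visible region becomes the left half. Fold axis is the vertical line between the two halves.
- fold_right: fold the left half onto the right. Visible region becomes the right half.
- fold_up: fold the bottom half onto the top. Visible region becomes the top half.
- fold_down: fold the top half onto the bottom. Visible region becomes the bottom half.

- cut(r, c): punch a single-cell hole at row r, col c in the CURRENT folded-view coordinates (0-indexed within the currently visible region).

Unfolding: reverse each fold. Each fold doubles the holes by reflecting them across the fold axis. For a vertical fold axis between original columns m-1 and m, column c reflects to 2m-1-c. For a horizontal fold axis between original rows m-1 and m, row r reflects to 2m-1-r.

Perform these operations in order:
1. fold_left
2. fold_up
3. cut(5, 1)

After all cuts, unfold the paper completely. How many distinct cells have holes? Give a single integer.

Op 1 fold_left: fold axis v@4; visible region now rows[0,16) x cols[0,4) = 16x4
Op 2 fold_up: fold axis h@8; visible region now rows[0,8) x cols[0,4) = 8x4
Op 3 cut(5, 1): punch at orig (5,1); cuts so far [(5, 1)]; region rows[0,8) x cols[0,4) = 8x4
Unfold 1 (reflect across h@8): 2 holes -> [(5, 1), (10, 1)]
Unfold 2 (reflect across v@4): 4 holes -> [(5, 1), (5, 6), (10, 1), (10, 6)]

Answer: 4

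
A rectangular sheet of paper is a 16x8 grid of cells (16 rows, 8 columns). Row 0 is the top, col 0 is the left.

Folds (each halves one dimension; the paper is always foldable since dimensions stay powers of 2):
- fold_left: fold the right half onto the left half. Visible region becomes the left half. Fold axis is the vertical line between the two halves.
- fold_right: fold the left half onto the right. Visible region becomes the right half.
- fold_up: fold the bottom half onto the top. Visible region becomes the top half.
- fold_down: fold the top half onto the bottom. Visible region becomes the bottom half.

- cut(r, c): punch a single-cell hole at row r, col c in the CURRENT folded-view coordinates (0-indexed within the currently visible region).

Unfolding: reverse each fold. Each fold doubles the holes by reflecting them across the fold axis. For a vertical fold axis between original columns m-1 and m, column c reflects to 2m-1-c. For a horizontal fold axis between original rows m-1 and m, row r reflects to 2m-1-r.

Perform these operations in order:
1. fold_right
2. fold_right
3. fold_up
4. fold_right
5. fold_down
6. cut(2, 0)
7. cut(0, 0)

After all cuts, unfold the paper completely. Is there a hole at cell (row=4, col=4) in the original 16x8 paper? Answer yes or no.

Answer: yes

Derivation:
Op 1 fold_right: fold axis v@4; visible region now rows[0,16) x cols[4,8) = 16x4
Op 2 fold_right: fold axis v@6; visible region now rows[0,16) x cols[6,8) = 16x2
Op 3 fold_up: fold axis h@8; visible region now rows[0,8) x cols[6,8) = 8x2
Op 4 fold_right: fold axis v@7; visible region now rows[0,8) x cols[7,8) = 8x1
Op 5 fold_down: fold axis h@4; visible region now rows[4,8) x cols[7,8) = 4x1
Op 6 cut(2, 0): punch at orig (6,7); cuts so far [(6, 7)]; region rows[4,8) x cols[7,8) = 4x1
Op 7 cut(0, 0): punch at orig (4,7); cuts so far [(4, 7), (6, 7)]; region rows[4,8) x cols[7,8) = 4x1
Unfold 1 (reflect across h@4): 4 holes -> [(1, 7), (3, 7), (4, 7), (6, 7)]
Unfold 2 (reflect across v@7): 8 holes -> [(1, 6), (1, 7), (3, 6), (3, 7), (4, 6), (4, 7), (6, 6), (6, 7)]
Unfold 3 (reflect across h@8): 16 holes -> [(1, 6), (1, 7), (3, 6), (3, 7), (4, 6), (4, 7), (6, 6), (6, 7), (9, 6), (9, 7), (11, 6), (11, 7), (12, 6), (12, 7), (14, 6), (14, 7)]
Unfold 4 (reflect across v@6): 32 holes -> [(1, 4), (1, 5), (1, 6), (1, 7), (3, 4), (3, 5), (3, 6), (3, 7), (4, 4), (4, 5), (4, 6), (4, 7), (6, 4), (6, 5), (6, 6), (6, 7), (9, 4), (9, 5), (9, 6), (9, 7), (11, 4), (11, 5), (11, 6), (11, 7), (12, 4), (12, 5), (12, 6), (12, 7), (14, 4), (14, 5), (14, 6), (14, 7)]
Unfold 5 (reflect across v@4): 64 holes -> [(1, 0), (1, 1), (1, 2), (1, 3), (1, 4), (1, 5), (1, 6), (1, 7), (3, 0), (3, 1), (3, 2), (3, 3), (3, 4), (3, 5), (3, 6), (3, 7), (4, 0), (4, 1), (4, 2), (4, 3), (4, 4), (4, 5), (4, 6), (4, 7), (6, 0), (6, 1), (6, 2), (6, 3), (6, 4), (6, 5), (6, 6), (6, 7), (9, 0), (9, 1), (9, 2), (9, 3), (9, 4), (9, 5), (9, 6), (9, 7), (11, 0), (11, 1), (11, 2), (11, 3), (11, 4), (11, 5), (11, 6), (11, 7), (12, 0), (12, 1), (12, 2), (12, 3), (12, 4), (12, 5), (12, 6), (12, 7), (14, 0), (14, 1), (14, 2), (14, 3), (14, 4), (14, 5), (14, 6), (14, 7)]
Holes: [(1, 0), (1, 1), (1, 2), (1, 3), (1, 4), (1, 5), (1, 6), (1, 7), (3, 0), (3, 1), (3, 2), (3, 3), (3, 4), (3, 5), (3, 6), (3, 7), (4, 0), (4, 1), (4, 2), (4, 3), (4, 4), (4, 5), (4, 6), (4, 7), (6, 0), (6, 1), (6, 2), (6, 3), (6, 4), (6, 5), (6, 6), (6, 7), (9, 0), (9, 1), (9, 2), (9, 3), (9, 4), (9, 5), (9, 6), (9, 7), (11, 0), (11, 1), (11, 2), (11, 3), (11, 4), (11, 5), (11, 6), (11, 7), (12, 0), (12, 1), (12, 2), (12, 3), (12, 4), (12, 5), (12, 6), (12, 7), (14, 0), (14, 1), (14, 2), (14, 3), (14, 4), (14, 5), (14, 6), (14, 7)]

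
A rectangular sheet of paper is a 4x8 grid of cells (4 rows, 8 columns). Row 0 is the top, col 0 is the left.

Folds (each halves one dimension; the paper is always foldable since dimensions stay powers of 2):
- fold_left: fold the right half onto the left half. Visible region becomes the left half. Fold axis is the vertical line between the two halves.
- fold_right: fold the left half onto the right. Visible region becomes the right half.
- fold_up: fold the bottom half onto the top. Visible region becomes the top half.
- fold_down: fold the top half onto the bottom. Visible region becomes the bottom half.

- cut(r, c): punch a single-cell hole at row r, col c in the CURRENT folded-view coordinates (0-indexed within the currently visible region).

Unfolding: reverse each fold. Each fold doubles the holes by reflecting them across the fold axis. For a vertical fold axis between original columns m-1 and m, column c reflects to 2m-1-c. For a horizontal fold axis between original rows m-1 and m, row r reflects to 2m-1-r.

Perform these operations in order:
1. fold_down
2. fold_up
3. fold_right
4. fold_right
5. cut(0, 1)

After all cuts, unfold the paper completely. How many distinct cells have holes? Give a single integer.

Answer: 16

Derivation:
Op 1 fold_down: fold axis h@2; visible region now rows[2,4) x cols[0,8) = 2x8
Op 2 fold_up: fold axis h@3; visible region now rows[2,3) x cols[0,8) = 1x8
Op 3 fold_right: fold axis v@4; visible region now rows[2,3) x cols[4,8) = 1x4
Op 4 fold_right: fold axis v@6; visible region now rows[2,3) x cols[6,8) = 1x2
Op 5 cut(0, 1): punch at orig (2,7); cuts so far [(2, 7)]; region rows[2,3) x cols[6,8) = 1x2
Unfold 1 (reflect across v@6): 2 holes -> [(2, 4), (2, 7)]
Unfold 2 (reflect across v@4): 4 holes -> [(2, 0), (2, 3), (2, 4), (2, 7)]
Unfold 3 (reflect across h@3): 8 holes -> [(2, 0), (2, 3), (2, 4), (2, 7), (3, 0), (3, 3), (3, 4), (3, 7)]
Unfold 4 (reflect across h@2): 16 holes -> [(0, 0), (0, 3), (0, 4), (0, 7), (1, 0), (1, 3), (1, 4), (1, 7), (2, 0), (2, 3), (2, 4), (2, 7), (3, 0), (3, 3), (3, 4), (3, 7)]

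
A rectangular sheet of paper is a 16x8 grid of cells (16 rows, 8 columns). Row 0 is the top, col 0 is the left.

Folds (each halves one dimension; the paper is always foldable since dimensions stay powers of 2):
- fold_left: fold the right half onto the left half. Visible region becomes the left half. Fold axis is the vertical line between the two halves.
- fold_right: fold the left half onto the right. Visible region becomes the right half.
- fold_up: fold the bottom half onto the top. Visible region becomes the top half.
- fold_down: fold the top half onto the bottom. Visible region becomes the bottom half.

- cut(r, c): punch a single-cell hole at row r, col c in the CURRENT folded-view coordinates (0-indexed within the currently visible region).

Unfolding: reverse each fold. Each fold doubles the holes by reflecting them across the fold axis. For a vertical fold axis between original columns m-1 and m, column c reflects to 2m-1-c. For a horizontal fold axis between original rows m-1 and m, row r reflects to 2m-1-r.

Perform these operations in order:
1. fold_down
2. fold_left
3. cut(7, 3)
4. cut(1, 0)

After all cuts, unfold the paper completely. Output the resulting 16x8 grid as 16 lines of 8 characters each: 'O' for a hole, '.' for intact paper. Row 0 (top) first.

Answer: ...OO...
........
........
........
........
........
O......O
........
........
O......O
........
........
........
........
........
...OO...

Derivation:
Op 1 fold_down: fold axis h@8; visible region now rows[8,16) x cols[0,8) = 8x8
Op 2 fold_left: fold axis v@4; visible region now rows[8,16) x cols[0,4) = 8x4
Op 3 cut(7, 3): punch at orig (15,3); cuts so far [(15, 3)]; region rows[8,16) x cols[0,4) = 8x4
Op 4 cut(1, 0): punch at orig (9,0); cuts so far [(9, 0), (15, 3)]; region rows[8,16) x cols[0,4) = 8x4
Unfold 1 (reflect across v@4): 4 holes -> [(9, 0), (9, 7), (15, 3), (15, 4)]
Unfold 2 (reflect across h@8): 8 holes -> [(0, 3), (0, 4), (6, 0), (6, 7), (9, 0), (9, 7), (15, 3), (15, 4)]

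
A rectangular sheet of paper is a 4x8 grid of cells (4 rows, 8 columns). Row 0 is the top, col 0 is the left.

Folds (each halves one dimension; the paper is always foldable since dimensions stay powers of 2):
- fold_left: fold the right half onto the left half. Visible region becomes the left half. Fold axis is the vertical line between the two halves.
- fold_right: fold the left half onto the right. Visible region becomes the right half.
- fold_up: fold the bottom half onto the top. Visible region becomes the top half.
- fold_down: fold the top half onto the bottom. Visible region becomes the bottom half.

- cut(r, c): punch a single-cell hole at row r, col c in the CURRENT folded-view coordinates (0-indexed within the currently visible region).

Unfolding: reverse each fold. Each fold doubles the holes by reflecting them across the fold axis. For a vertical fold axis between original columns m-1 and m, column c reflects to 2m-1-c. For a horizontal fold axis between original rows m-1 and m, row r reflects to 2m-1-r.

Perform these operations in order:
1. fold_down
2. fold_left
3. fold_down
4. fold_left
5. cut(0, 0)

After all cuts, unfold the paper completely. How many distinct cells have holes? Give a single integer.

Op 1 fold_down: fold axis h@2; visible region now rows[2,4) x cols[0,8) = 2x8
Op 2 fold_left: fold axis v@4; visible region now rows[2,4) x cols[0,4) = 2x4
Op 3 fold_down: fold axis h@3; visible region now rows[3,4) x cols[0,4) = 1x4
Op 4 fold_left: fold axis v@2; visible region now rows[3,4) x cols[0,2) = 1x2
Op 5 cut(0, 0): punch at orig (3,0); cuts so far [(3, 0)]; region rows[3,4) x cols[0,2) = 1x2
Unfold 1 (reflect across v@2): 2 holes -> [(3, 0), (3, 3)]
Unfold 2 (reflect across h@3): 4 holes -> [(2, 0), (2, 3), (3, 0), (3, 3)]
Unfold 3 (reflect across v@4): 8 holes -> [(2, 0), (2, 3), (2, 4), (2, 7), (3, 0), (3, 3), (3, 4), (3, 7)]
Unfold 4 (reflect across h@2): 16 holes -> [(0, 0), (0, 3), (0, 4), (0, 7), (1, 0), (1, 3), (1, 4), (1, 7), (2, 0), (2, 3), (2, 4), (2, 7), (3, 0), (3, 3), (3, 4), (3, 7)]

Answer: 16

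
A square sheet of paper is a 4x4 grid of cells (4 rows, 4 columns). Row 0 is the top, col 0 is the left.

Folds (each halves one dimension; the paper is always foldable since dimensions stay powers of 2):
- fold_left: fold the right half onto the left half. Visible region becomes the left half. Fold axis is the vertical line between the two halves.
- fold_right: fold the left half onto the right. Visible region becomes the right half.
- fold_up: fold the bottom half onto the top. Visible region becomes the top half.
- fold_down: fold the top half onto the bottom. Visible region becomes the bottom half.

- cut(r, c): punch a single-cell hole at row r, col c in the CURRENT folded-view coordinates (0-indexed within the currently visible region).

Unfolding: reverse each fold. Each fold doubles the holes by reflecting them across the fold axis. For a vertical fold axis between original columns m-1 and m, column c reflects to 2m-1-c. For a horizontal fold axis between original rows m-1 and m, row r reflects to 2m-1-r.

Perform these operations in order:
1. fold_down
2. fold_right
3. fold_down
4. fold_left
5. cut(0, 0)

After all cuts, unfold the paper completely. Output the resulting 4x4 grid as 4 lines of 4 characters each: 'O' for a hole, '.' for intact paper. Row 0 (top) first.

Answer: OOOO
OOOO
OOOO
OOOO

Derivation:
Op 1 fold_down: fold axis h@2; visible region now rows[2,4) x cols[0,4) = 2x4
Op 2 fold_right: fold axis v@2; visible region now rows[2,4) x cols[2,4) = 2x2
Op 3 fold_down: fold axis h@3; visible region now rows[3,4) x cols[2,4) = 1x2
Op 4 fold_left: fold axis v@3; visible region now rows[3,4) x cols[2,3) = 1x1
Op 5 cut(0, 0): punch at orig (3,2); cuts so far [(3, 2)]; region rows[3,4) x cols[2,3) = 1x1
Unfold 1 (reflect across v@3): 2 holes -> [(3, 2), (3, 3)]
Unfold 2 (reflect across h@3): 4 holes -> [(2, 2), (2, 3), (3, 2), (3, 3)]
Unfold 3 (reflect across v@2): 8 holes -> [(2, 0), (2, 1), (2, 2), (2, 3), (3, 0), (3, 1), (3, 2), (3, 3)]
Unfold 4 (reflect across h@2): 16 holes -> [(0, 0), (0, 1), (0, 2), (0, 3), (1, 0), (1, 1), (1, 2), (1, 3), (2, 0), (2, 1), (2, 2), (2, 3), (3, 0), (3, 1), (3, 2), (3, 3)]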